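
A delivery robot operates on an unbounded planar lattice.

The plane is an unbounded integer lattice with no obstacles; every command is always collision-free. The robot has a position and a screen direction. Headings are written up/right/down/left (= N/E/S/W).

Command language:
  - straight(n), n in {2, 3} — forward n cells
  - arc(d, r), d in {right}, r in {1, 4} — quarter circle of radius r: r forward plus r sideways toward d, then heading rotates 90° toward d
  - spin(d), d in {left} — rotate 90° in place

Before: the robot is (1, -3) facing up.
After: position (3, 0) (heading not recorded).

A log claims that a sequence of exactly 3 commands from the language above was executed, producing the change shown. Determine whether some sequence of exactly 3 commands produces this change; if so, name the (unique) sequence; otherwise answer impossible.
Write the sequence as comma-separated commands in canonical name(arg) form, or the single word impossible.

key: running arc(right, 1) before straight(3) would end elsewhere — order is forced
from: (1, -3) facing up
1. straight(3) → (1, 0) facing up
2. arc(right, 1) → (2, 1) facing right
3. arc(right, 1) → (3, 0) facing down
all 125 alternatives checked — unique.

straight(3), arc(right, 1), arc(right, 1)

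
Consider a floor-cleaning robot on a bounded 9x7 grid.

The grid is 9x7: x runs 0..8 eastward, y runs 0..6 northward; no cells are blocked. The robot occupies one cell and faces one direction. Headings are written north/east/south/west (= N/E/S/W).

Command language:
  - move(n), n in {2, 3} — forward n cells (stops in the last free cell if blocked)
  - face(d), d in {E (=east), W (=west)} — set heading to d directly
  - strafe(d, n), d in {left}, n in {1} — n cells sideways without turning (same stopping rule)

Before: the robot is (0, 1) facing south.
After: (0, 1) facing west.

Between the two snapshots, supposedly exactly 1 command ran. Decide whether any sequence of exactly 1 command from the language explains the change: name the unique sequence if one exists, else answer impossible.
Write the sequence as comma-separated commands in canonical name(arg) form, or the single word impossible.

key: (0,1) unchanged — the single command moves nothing
start: (0, 1) facing south
t=1 face(W) ⇒ (0, 1) facing west
no other 1-command option fits: unique.

face(W)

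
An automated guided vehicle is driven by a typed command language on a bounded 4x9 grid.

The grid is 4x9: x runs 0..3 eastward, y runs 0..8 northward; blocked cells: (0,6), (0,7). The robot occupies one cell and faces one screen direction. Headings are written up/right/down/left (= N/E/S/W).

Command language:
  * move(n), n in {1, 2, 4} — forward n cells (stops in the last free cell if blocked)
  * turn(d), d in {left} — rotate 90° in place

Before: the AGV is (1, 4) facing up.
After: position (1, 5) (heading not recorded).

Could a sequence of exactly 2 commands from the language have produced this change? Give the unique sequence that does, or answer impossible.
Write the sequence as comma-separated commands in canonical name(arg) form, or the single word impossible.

key: running turn(left) before move(1) would end elsewhere — order is forced
from: (1, 4) facing up
1. move(1) → (1, 5) facing up
2. turn(left) → (1, 5) facing left
uniquely the one of 16 2-step routes that fits.

move(1), turn(left)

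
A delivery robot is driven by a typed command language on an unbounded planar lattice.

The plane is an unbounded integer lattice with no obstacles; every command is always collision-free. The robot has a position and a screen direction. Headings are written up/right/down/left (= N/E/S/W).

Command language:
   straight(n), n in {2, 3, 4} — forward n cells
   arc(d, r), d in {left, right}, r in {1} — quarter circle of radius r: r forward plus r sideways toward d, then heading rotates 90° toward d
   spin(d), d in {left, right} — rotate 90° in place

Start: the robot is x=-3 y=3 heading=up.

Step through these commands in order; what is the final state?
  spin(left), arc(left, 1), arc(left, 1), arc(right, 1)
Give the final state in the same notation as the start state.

x=-2 y=0 heading=down

from: x=-3 y=3 heading=up
t=1 spin(left) ⇒ x=-3 y=3 heading=left
t=2 arc(left, 1) ⇒ x=-4 y=2 heading=down
t=3 arc(left, 1) ⇒ x=-3 y=1 heading=right
t=4 arc(right, 1) ⇒ x=-2 y=0 heading=down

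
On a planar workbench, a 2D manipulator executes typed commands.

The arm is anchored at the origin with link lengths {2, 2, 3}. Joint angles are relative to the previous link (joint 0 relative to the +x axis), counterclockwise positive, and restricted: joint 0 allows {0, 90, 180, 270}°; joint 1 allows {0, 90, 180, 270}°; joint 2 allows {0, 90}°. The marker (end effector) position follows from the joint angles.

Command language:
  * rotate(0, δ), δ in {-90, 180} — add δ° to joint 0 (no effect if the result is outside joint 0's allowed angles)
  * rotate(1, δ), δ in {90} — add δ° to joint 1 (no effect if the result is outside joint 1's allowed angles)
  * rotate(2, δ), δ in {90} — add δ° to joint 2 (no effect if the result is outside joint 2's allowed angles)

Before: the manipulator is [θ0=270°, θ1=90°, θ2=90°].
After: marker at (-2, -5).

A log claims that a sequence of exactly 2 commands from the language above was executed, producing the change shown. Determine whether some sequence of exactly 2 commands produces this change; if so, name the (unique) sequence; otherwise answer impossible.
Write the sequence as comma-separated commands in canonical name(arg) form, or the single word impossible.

rotate(1, 90), rotate(1, 90)

begin: [θ0=270°, θ1=90°, θ2=90°]
[1] after rotate(1, 90): [θ0=270°, θ1=180°, θ2=90°]
[2] after rotate(1, 90): [θ0=270°, θ1=270°, θ2=90°]
uniquely the one of 16 2-step routes that fits.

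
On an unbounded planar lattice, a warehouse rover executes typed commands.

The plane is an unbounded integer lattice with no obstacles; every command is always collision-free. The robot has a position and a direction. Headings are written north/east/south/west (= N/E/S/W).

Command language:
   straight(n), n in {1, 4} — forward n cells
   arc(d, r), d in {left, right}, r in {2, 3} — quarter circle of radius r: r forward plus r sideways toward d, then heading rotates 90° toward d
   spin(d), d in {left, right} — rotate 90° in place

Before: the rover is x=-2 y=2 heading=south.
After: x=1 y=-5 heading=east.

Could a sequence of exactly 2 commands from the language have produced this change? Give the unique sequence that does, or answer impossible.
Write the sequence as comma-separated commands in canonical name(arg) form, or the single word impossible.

straight(4), arc(left, 3)

key: running arc(left, 3) before straight(4) would end elsewhere — order is forced
start: x=-2 y=2 heading=south
1. straight(4) → x=-2 y=-2 heading=south
2. arc(left, 3) → x=1 y=-5 heading=east
all 64 alternatives checked — unique.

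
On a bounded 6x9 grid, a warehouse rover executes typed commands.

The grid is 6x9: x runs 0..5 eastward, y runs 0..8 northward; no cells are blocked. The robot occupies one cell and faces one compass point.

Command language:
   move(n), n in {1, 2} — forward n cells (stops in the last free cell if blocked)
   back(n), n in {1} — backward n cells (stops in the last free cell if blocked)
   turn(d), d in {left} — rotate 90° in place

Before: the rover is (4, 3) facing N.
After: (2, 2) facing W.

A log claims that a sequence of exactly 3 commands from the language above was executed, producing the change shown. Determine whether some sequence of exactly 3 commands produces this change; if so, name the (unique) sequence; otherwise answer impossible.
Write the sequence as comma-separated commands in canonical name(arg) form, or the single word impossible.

key: cell and facing (now W) both changed — the 3 commands mix motion and turning
start: (4, 3) facing N
step 1 (back(1)): (4, 2) facing N
step 2 (turn(left)): (4, 2) facing W
step 3 (move(2)): (2, 2) facing W
all 64 alternatives checked — unique.

back(1), turn(left), move(2)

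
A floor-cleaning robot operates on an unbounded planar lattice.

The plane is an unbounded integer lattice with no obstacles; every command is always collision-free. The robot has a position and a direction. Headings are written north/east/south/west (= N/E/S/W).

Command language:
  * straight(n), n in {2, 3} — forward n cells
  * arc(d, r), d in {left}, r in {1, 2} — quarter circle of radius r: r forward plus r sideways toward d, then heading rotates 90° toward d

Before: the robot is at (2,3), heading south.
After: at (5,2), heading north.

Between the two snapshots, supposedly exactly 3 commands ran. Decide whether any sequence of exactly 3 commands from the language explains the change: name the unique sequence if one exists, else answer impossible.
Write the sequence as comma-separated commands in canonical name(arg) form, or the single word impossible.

key: order matters: swapping straight(2) and arc(left, 2) lands elsewhere
from: at (2,3), heading south
1. straight(2) → at (2,1), heading south
2. arc(left, 1) → at (3,0), heading east
3. arc(left, 2) → at (5,2), heading north
no other 3-command option fits: unique.

straight(2), arc(left, 1), arc(left, 2)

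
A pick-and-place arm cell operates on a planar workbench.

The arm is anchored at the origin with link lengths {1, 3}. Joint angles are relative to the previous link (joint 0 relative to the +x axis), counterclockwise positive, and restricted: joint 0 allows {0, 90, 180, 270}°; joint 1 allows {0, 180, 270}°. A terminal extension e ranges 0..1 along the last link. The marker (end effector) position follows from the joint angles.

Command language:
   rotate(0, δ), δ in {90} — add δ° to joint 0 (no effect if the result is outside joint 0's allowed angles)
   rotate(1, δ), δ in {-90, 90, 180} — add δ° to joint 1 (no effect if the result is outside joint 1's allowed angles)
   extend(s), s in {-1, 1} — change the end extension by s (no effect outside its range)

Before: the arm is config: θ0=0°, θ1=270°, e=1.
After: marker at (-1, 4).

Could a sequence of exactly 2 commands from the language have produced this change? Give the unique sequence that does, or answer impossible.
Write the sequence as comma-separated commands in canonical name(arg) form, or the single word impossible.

rotate(0, 90), rotate(0, 90)

initial: config: θ0=0°, θ1=270°, e=1
[1] after rotate(0, 90): config: θ0=90°, θ1=270°, e=1
[2] after rotate(0, 90): config: θ0=180°, θ1=270°, e=1
no rival 2-sequence matches.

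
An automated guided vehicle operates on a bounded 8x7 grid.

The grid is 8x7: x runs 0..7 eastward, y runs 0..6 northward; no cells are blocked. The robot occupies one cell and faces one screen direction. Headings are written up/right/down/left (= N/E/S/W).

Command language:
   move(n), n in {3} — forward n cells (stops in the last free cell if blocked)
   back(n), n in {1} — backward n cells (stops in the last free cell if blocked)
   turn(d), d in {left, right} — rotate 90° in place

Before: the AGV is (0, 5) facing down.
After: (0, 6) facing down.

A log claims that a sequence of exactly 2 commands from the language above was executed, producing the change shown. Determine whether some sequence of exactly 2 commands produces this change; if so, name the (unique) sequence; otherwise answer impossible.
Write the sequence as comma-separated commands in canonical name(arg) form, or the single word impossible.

back(1), back(1)

key: still facing S at the end — nothing in the sequence rotates
from: (0, 5) facing down
[1] after back(1): (0, 6) facing down
[2] after back(1): (0, 6) facing down
uniquely the one of 16 2-step routes that fits.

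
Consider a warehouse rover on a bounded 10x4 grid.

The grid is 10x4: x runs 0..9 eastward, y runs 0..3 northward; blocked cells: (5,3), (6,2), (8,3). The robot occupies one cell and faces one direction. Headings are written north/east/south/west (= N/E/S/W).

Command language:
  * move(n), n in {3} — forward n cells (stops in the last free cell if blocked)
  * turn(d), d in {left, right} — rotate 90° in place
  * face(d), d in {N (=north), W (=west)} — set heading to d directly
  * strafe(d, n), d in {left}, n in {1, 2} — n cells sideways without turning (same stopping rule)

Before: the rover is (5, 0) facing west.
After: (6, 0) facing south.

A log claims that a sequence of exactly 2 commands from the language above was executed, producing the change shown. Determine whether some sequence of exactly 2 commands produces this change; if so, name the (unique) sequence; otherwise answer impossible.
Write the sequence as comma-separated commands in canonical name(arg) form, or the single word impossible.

turn(left), strafe(left, 1)

key: order matters: swapping turn(left) and strafe(left, 1) lands elsewhere
start: (5, 0) facing west
step 1 (turn(left)): (5, 0) facing south
step 2 (strafe(left, 1)): (6, 0) facing south
uniquely the one of 49 2-step routes that fits.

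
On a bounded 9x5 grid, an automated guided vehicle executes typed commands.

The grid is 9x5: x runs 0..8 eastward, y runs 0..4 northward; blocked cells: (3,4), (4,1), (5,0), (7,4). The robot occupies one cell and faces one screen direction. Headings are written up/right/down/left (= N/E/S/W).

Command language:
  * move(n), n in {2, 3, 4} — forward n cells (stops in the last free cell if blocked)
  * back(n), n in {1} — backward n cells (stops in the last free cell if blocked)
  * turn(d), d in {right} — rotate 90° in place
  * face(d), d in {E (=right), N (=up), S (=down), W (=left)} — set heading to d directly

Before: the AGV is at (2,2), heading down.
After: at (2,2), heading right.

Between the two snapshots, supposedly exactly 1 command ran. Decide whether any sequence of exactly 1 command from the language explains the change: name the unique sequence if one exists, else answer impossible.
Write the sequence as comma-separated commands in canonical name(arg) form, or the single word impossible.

face(E)

key: (2,2) unchanged — the single command moves nothing
initial: at (2,2), heading down
[1] after face(E): at (2,2), heading right
no other 1-command option fits: unique.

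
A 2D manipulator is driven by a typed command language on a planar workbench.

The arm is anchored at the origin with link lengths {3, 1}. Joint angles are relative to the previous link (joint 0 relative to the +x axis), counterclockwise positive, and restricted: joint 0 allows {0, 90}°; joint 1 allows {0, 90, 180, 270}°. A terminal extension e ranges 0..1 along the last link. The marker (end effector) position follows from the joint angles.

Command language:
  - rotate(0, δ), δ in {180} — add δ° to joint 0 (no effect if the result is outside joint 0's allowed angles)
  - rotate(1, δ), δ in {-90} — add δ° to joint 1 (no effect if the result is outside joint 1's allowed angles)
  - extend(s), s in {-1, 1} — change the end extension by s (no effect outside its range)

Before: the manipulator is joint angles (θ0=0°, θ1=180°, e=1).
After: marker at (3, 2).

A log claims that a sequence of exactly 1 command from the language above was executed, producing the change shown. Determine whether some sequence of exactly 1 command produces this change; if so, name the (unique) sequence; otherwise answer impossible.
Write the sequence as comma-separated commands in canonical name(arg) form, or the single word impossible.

initial: joint angles (θ0=0°, θ1=180°, e=1)
[1] after rotate(1, -90): joint angles (θ0=0°, θ1=90°, e=1)
uniquely the one of 4 1-step routes that fits.

rotate(1, -90)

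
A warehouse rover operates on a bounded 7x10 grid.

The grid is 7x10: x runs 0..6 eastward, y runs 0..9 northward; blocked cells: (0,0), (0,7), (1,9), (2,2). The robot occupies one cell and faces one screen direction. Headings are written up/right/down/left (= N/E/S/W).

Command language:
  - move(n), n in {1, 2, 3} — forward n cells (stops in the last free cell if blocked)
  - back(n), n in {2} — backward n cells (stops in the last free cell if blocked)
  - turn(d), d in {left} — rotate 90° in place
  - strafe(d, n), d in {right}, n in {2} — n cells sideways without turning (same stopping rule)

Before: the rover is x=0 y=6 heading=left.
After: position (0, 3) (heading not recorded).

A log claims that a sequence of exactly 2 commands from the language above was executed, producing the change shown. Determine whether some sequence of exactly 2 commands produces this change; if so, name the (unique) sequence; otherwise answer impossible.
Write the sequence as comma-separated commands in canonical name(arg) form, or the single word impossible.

turn(left), move(3)

key: order matters: swapping turn(left) and move(3) lands elsewhere
from: x=0 y=6 heading=left
[1] after turn(left): x=0 y=6 heading=down
[2] after move(3): x=0 y=3 heading=down
all 36 alternatives checked — unique.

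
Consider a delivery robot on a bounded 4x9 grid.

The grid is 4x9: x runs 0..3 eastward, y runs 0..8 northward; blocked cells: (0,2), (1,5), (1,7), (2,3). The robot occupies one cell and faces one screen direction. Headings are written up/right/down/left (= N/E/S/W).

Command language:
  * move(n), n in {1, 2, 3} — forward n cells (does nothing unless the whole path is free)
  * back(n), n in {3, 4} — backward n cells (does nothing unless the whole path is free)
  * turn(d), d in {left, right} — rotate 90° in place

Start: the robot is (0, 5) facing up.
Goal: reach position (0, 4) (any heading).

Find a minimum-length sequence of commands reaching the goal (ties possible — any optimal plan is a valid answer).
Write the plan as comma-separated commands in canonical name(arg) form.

start: (0, 5) facing up
[1] after move(3): (0, 8) facing up
[2] after back(4): (0, 4) facing up
no 1-step plan works, so 2 is optimal.

move(3), back(4)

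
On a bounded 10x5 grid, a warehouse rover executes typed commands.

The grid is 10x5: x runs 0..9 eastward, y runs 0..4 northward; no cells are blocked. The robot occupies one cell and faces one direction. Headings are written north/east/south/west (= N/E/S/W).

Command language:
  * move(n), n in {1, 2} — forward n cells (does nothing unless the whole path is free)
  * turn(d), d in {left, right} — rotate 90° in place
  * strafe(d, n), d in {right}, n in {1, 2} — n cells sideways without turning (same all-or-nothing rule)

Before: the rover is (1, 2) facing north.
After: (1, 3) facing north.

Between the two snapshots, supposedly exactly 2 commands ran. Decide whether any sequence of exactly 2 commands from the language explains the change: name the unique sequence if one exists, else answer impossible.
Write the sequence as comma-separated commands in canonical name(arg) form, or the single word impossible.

move(1), move(2)

key: running move(2) before move(1) would end elsewhere — order is forced
t0: (1, 2) facing north
t=1 move(1) ⇒ (1, 3) facing north
t=2 move(2) ⇒ (1, 3) facing north
no rival 2-sequence matches.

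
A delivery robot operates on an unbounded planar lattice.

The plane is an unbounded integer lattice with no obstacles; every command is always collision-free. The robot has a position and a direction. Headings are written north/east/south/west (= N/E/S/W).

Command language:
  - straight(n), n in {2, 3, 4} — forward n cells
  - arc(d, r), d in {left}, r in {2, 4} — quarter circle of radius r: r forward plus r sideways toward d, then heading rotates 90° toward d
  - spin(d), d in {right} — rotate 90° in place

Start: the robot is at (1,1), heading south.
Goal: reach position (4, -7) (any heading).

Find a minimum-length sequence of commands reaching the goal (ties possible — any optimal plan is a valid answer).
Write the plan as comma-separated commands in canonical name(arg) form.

spin(right), arc(left, 4), arc(left, 4), straight(3)

t0: at (1,1), heading south
step 1 (spin(right)): at (1,1), heading west
step 2 (arc(left, 4)): at (-3,-3), heading south
step 3 (arc(left, 4)): at (1,-7), heading east
step 4 (straight(3)): at (4,-7), heading east
shorter routes all fall short; 4 is best.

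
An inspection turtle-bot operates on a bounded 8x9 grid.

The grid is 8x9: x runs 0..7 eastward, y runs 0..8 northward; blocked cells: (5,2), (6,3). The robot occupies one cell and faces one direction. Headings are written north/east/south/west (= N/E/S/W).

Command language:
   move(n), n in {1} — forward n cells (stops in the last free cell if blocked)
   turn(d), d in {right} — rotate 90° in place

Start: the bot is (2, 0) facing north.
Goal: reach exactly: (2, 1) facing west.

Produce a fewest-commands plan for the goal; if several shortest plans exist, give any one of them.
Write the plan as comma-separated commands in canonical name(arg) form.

move(1), turn(right), turn(right), turn(right)

begin: (2, 0) facing north
[1] after move(1): (2, 1) facing north
[2] after turn(right): (2, 1) facing east
[3] after turn(right): (2, 1) facing south
[4] after turn(right): (2, 1) facing west
no 3-step plan works, so 4 is optimal.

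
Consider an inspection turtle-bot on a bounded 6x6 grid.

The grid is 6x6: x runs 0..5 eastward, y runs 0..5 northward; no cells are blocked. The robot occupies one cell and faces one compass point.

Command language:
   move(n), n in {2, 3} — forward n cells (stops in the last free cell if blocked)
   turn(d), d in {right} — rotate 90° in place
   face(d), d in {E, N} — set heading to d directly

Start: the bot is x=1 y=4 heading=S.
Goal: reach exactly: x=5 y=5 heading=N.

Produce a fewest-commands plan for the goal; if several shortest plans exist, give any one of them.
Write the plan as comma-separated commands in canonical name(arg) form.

t0: x=1 y=4 heading=S
t=1 face(E) ⇒ x=1 y=4 heading=E
t=2 move(2) ⇒ x=3 y=4 heading=E
t=3 move(2) ⇒ x=5 y=4 heading=E
t=4 face(N) ⇒ x=5 y=4 heading=N
t=5 move(2) ⇒ x=5 y=5 heading=N
no 4-step plan works, so 5 is optimal.

face(E), move(2), move(2), face(N), move(2)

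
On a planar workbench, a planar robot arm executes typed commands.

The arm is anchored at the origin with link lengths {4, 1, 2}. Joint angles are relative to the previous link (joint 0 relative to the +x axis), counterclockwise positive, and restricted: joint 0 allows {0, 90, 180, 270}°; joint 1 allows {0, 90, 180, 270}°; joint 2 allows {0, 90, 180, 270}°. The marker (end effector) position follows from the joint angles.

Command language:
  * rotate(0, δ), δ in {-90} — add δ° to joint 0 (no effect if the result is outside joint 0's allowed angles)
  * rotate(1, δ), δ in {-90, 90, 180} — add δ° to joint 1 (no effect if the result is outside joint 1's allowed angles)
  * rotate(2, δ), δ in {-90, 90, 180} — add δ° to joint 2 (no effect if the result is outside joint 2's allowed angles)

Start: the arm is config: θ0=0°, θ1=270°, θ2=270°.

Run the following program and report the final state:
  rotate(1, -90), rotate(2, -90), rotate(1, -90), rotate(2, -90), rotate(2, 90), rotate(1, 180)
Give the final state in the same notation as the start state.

t0: config: θ0=0°, θ1=270°, θ2=270°
[1] after rotate(1, -90): config: θ0=0°, θ1=180°, θ2=270°
[2] after rotate(2, -90): config: θ0=0°, θ1=180°, θ2=180°
[3] after rotate(1, -90): config: θ0=0°, θ1=90°, θ2=180°
[4] after rotate(2, -90): config: θ0=0°, θ1=90°, θ2=90°
[5] after rotate(2, 90): config: θ0=0°, θ1=90°, θ2=180°
[6] after rotate(1, 180): config: θ0=0°, θ1=270°, θ2=180°

config: θ0=0°, θ1=270°, θ2=180°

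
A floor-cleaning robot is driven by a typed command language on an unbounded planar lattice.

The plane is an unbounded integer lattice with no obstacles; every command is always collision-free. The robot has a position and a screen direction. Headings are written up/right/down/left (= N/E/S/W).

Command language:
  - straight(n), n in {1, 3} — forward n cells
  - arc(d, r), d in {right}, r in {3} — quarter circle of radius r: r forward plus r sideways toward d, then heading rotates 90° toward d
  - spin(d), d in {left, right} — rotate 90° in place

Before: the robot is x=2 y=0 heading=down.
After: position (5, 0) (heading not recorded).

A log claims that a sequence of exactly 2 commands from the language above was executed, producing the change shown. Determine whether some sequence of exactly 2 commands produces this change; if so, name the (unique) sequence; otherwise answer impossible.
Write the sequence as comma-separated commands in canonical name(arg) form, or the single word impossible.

spin(left), straight(3)

key: order matters: swapping spin(left) and straight(3) lands elsewhere
from: x=2 y=0 heading=down
t=1 spin(left) ⇒ x=2 y=0 heading=right
t=2 straight(3) ⇒ x=5 y=0 heading=right
no rival 2-sequence matches.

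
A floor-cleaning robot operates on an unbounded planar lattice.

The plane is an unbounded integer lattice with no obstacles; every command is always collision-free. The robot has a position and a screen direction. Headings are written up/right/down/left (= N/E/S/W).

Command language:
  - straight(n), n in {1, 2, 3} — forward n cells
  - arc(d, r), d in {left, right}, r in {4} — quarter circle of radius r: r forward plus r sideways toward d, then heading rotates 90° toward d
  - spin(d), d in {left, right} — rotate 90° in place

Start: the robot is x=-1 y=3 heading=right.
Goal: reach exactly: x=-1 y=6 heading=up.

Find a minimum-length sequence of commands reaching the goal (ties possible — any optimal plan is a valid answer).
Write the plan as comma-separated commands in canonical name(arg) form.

from: x=-1 y=3 heading=right
[1] after spin(left): x=-1 y=3 heading=up
[2] after straight(3): x=-1 y=6 heading=up
shorter routes all fall short; 2 is best.

spin(left), straight(3)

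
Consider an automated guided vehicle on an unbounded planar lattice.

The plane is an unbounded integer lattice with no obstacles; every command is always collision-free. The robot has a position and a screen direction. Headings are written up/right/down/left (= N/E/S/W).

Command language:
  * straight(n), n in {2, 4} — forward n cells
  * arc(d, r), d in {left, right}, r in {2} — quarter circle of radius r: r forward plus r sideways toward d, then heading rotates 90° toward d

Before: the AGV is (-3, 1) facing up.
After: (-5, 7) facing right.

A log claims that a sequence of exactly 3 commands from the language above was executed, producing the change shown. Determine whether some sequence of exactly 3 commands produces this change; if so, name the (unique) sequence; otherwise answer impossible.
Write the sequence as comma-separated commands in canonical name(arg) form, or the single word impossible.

arc(left, 2), arc(right, 2), arc(right, 2)

key: position moved to (-5,7) AND the heading swung to E — translation plus rotation needed
initial: (-3, 1) facing up
1. arc(left, 2) → (-5, 3) facing left
2. arc(right, 2) → (-7, 5) facing up
3. arc(right, 2) → (-5, 7) facing right
no rival 3-sequence matches.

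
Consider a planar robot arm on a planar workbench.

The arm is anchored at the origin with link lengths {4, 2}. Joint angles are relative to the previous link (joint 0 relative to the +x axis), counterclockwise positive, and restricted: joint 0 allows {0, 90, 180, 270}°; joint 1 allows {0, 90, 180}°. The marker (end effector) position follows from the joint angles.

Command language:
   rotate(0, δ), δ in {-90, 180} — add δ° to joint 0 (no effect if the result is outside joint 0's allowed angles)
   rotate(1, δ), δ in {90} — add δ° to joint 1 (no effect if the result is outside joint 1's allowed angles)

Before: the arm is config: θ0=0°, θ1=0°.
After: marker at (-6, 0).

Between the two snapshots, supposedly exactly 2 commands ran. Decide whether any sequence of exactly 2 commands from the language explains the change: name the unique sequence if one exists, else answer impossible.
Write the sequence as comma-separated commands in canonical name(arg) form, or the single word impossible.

rotate(0, -90), rotate(0, -90)

start: config: θ0=0°, θ1=0°
1. rotate(0, -90) → config: θ0=270°, θ1=0°
2. rotate(0, -90) → config: θ0=180°, θ1=0°
all 9 alternatives checked — unique.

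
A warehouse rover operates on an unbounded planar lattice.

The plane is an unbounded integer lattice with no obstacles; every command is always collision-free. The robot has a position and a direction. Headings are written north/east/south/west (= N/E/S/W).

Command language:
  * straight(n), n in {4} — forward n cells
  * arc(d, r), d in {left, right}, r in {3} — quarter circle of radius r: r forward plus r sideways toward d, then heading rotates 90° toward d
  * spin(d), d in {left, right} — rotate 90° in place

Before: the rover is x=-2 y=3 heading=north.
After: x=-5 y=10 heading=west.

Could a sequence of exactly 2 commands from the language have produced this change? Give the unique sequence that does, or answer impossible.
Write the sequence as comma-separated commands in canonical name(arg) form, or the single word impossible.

key: cell and facing (now W) both changed — the 2 commands mix motion and turning
t0: x=-2 y=3 heading=north
step 1 (straight(4)): x=-2 y=7 heading=north
step 2 (arc(left, 3)): x=-5 y=10 heading=west
all 25 alternatives checked — unique.

straight(4), arc(left, 3)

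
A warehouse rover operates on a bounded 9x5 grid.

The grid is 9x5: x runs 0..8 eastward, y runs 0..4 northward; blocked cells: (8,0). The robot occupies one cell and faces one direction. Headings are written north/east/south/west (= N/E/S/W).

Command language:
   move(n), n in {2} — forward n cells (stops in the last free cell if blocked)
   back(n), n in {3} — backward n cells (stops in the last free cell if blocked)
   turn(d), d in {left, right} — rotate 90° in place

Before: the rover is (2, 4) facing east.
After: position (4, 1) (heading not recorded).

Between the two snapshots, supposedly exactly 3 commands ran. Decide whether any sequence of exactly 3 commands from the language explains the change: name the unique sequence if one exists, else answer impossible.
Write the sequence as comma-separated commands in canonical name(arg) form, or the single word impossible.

key: order matters: swapping move(2) and back(3) lands elsewhere
t0: (2, 4) facing east
[1] after move(2): (4, 4) facing east
[2] after turn(left): (4, 4) facing north
[3] after back(3): (4, 1) facing north
all 64 alternatives checked — unique.

move(2), turn(left), back(3)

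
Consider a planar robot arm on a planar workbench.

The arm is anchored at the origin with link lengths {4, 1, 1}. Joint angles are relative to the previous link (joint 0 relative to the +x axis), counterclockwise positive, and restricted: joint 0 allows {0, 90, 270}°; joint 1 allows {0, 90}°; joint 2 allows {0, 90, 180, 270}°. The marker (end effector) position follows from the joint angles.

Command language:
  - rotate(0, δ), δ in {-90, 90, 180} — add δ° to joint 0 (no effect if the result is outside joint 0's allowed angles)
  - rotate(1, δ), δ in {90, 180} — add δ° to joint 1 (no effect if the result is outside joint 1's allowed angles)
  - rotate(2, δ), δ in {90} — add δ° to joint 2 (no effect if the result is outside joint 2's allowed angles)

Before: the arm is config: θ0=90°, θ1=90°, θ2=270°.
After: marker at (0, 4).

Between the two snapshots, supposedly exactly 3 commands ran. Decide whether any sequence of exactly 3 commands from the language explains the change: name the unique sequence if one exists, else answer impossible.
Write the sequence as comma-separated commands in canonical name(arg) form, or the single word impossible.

from: config: θ0=90°, θ1=90°, θ2=270°
[1] after rotate(2, 90): config: θ0=90°, θ1=90°, θ2=0°
[2] after rotate(2, 90): config: θ0=90°, θ1=90°, θ2=90°
[3] after rotate(2, 90): config: θ0=90°, θ1=90°, θ2=180°
uniquely the one of 216 3-step routes that fits.

rotate(2, 90), rotate(2, 90), rotate(2, 90)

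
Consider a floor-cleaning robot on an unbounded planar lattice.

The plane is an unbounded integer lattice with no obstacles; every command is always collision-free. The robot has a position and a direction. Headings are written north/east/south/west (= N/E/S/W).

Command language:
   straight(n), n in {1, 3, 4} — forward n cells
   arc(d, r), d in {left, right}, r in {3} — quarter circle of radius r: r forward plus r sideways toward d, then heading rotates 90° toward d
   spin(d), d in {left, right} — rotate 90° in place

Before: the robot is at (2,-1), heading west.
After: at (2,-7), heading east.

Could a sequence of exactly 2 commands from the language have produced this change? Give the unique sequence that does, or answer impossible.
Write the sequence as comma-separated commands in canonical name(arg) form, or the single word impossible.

key: cell and facing (now E) both changed — the 2 commands mix motion and turning
initial: at (2,-1), heading west
step 1 (arc(left, 3)): at (-1,-4), heading south
step 2 (arc(left, 3)): at (2,-7), heading east
no rival 2-sequence matches.

arc(left, 3), arc(left, 3)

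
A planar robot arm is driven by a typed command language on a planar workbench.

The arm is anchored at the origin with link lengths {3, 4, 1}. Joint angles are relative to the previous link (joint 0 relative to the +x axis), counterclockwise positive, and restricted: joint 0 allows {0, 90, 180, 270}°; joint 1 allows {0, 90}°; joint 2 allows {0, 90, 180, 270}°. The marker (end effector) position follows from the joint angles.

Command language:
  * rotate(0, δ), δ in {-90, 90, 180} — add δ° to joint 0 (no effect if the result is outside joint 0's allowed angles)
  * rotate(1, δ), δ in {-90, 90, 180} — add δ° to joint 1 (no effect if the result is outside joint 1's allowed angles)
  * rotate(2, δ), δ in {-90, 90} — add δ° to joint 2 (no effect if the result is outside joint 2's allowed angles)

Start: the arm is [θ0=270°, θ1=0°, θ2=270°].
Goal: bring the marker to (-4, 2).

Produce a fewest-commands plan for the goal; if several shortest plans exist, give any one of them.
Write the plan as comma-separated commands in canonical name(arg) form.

begin: [θ0=270°, θ1=0°, θ2=270°]
step 1 (rotate(2, 90)): [θ0=270°, θ1=0°, θ2=0°]
step 2 (rotate(2, 90)): [θ0=270°, θ1=0°, θ2=90°]
step 3 (rotate(1, 90)): [θ0=270°, θ1=90°, θ2=90°]
step 4 (rotate(0, 180)): [θ0=90°, θ1=90°, θ2=90°]
nothing shorter than 4 reaches the goal.

rotate(2, 90), rotate(2, 90), rotate(1, 90), rotate(0, 180)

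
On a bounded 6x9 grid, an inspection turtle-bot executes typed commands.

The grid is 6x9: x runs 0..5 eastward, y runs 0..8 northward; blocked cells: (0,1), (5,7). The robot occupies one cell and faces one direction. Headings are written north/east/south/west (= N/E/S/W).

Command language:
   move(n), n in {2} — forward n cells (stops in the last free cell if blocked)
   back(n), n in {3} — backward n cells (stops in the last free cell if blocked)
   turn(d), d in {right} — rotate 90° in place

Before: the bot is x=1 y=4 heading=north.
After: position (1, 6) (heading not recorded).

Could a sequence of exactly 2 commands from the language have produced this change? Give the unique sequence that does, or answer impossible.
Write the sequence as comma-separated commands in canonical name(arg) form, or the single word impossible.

move(2), turn(right)

key: order matters: swapping move(2) and turn(right) lands elsewhere
t0: x=1 y=4 heading=north
[1] after move(2): x=1 y=6 heading=north
[2] after turn(right): x=1 y=6 heading=east
all 9 alternatives checked — unique.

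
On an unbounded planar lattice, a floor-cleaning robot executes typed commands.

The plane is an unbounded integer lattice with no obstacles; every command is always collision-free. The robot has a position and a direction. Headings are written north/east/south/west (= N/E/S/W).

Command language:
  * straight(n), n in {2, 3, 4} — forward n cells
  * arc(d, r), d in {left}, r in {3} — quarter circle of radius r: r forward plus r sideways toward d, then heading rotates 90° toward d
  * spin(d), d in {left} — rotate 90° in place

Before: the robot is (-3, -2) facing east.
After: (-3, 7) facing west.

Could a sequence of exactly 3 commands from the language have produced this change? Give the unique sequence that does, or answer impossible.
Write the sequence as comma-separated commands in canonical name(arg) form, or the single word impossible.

arc(left, 3), straight(3), arc(left, 3)

key: position moved to (-3,7) AND the heading swung to W — translation plus rotation needed
initial: (-3, -2) facing east
t=1 arc(left, 3) ⇒ (0, 1) facing north
t=2 straight(3) ⇒ (0, 4) facing north
t=3 arc(left, 3) ⇒ (-3, 7) facing west
no other 3-command option fits: unique.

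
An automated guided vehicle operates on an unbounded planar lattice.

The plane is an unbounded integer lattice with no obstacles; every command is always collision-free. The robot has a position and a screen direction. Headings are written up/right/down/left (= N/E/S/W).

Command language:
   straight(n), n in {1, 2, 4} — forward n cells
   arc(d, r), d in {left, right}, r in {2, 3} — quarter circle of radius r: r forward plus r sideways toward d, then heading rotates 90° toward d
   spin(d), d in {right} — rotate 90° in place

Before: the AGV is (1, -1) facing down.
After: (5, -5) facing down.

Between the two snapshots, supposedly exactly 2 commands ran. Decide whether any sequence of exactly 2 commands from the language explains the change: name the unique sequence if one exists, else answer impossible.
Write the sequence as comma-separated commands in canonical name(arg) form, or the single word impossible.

key: running arc(right, 2) before arc(left, 2) would end elsewhere — order is forced
begin: (1, -1) facing down
step 1 (arc(left, 2)): (3, -3) facing right
step 2 (arc(right, 2)): (5, -5) facing down
no rival 2-sequence matches.

arc(left, 2), arc(right, 2)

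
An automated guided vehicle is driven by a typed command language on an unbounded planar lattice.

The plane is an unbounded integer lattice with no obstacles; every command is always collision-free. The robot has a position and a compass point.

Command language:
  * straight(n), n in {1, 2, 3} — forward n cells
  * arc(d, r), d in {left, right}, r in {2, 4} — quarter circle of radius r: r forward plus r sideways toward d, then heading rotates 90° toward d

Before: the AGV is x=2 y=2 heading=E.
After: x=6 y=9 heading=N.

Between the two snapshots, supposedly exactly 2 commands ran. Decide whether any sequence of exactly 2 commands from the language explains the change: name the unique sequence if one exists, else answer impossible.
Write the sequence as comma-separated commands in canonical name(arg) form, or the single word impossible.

arc(left, 4), straight(3)

key: position moved to (6,9) AND the heading swung to N — translation plus rotation needed
initial: x=2 y=2 heading=E
[1] after arc(left, 4): x=6 y=6 heading=N
[2] after straight(3): x=6 y=9 heading=N
uniquely the one of 49 2-step routes that fits.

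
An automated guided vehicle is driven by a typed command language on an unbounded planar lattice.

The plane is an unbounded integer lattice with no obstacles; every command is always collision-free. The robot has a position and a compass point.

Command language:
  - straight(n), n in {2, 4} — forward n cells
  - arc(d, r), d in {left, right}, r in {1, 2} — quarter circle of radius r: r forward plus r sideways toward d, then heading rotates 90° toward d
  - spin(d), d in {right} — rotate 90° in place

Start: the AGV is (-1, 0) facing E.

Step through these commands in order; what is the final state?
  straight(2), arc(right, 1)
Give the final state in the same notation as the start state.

(2, -1) facing S

begin: (-1, 0) facing E
step 1 (straight(2)): (1, 0) facing E
step 2 (arc(right, 1)): (2, -1) facing S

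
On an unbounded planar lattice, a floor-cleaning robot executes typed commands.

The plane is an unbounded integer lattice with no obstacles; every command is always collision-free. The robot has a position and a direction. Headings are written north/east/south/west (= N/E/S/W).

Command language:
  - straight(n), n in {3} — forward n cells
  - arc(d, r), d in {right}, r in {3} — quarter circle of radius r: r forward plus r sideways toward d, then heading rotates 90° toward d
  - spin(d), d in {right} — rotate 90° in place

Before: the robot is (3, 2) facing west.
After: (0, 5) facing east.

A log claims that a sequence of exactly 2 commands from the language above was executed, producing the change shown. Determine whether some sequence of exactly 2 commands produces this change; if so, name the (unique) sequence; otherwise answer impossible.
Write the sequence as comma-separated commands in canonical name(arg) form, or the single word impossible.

arc(right, 3), spin(right)

key: running spin(right) before arc(right, 3) would end elsewhere — order is forced
begin: (3, 2) facing west
[1] after arc(right, 3): (0, 5) facing north
[2] after spin(right): (0, 5) facing east
no rival 2-sequence matches.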